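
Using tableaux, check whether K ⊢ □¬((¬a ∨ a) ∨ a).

Invalid (countermodel exists)

Tableau for the negation ¬□¬((¬a ∨ a) ∨ a):
1. ¬□¬((¬a ∨ a) ∨ a), 0
2. (¬a ∨ a) ∨ a, 1
3. a, 1
Accessibility: 0R1
The negation has an open branch (countermodel exists).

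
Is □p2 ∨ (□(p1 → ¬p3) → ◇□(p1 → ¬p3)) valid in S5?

Valid in S5

Tableau for the negation ¬(□p2 ∨ (□(p1 → ¬p3) → ◇□(p1 → ¬p3))):
1. ¬(□p2 ∨ (□(p1 → ¬p3) → ◇□(p1 → ¬p3))), 0
2. ¬□p2, 0   [¬∨-rule on 1]
3. ¬(□(p1 → ¬p3) → ◇□(p1 → ¬p3)), 0   [¬∨-rule on 1]
4. □(p1 → ¬p3), 0   [¬→-rule on 3]
5. ¬◇□(p1 → ¬p3), 0   [¬→-rule on 3]
6. p1 → ¬p3, 0   [□-rule on 4 via 0R0]
7. ¬□(p1 → ¬p3), 0   [¬◇-rule on 5 via 0R0]
8. ¬p3, 0   [→-rule on 6 (branches; this branch)]
9. ¬p2, 1   [¬□-rule on 2: fresh world 1, 0R1]
10. p1 → ¬p3, 1   [□-rule on 4 via 0R1]
11. ¬□(p1 → ¬p3), 1   [¬◇-rule on 5 via 0R1]
12. ¬p3, 1   [→-rule on 10 (branches; this branch)]
13. ¬(p1 → ¬p3), 2   [¬□-rule on 7: fresh world 2, 0R2]
14. p1, 2   [¬→-rule on 13]
15. p3, 2   [¬→-rule on 13]
16. p1 → ¬p3, 2   [□-rule on 4 via 0R2]
17. ¬□(p1 → ¬p3), 2   [¬◇-rule on 5 via 0R2]
18. ¬p3, 2   [→-rule on 16 (branches; this branch)]
Accessibility: 0R0, 0R1, 0R2, 1R0, 1R1, 1R2, 2R0, 2R1, 2R2
Branch closes: p3 and ¬p3 both at 2.
All branches of the negation close; one closing branch shown above.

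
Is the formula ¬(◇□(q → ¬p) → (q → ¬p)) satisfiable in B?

1. ¬(◇□(q → ¬p) → (q → ¬p)), 0
2. ◇□(q → ¬p), 0   [¬→-rule on 1]
3. ¬(q → ¬p), 0   [¬→-rule on 1]
4. q, 0   [¬→-rule on 3]
5. p, 0   [¬→-rule on 3]
6. □(q → ¬p), 1   [◇-rule on 2: fresh world 1, 0R1]
7. q → ¬p, 0   [□-rule on 6 via 1R0]
8. q → ¬p, 1   [□-rule on 6 via 1R1]
9. ¬p, 0   [→-rule on 7 (branches; this branch)]
Accessibility: 0R0, 0R1, 1R0, 1R1
Branch closes: p and ¬p both at 0.
All branches of the tableau close; one closing branch shown above.

No, unsatisfiable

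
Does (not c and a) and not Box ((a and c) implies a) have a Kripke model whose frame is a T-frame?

Unsatisfiable (every branch closes)

1. (not c and a) and not Box ((a and c) implies a), 0
2. not c and a, 0
3. not Box ((a and c) implies a), 0
4. not c, 0
5. a, 0
6. not ((a and c) implies a), 1
7. a and c, 1
8. not a, 1
9. a, 1
10. c, 1
Accessibility: 0R0, 0R1, 1R1
Branch closes: a and not a both at 1.
All branches of the tableau close; one closing branch shown above.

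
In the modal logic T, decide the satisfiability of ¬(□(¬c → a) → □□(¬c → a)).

Satisfiable

1. ¬(□(¬c → a) → □□(¬c → a)), w0
2. □(¬c → a), w0
3. ¬□□(¬c → a), w0
4. ¬c → a, w0
5. a, w0
6. ¬□(¬c → a), w1
7. ¬c → a, w1
8. a, w1
9. ¬(¬c → a), w2
10. ¬c, w2
11. ¬a, w2
Accessibility: w0Rw0, w0Rw1, w1Rw1, w1Rw2, w2Rw2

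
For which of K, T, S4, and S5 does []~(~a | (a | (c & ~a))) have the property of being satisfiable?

K-tableau for the formula:
1. []~(~a | (a | (c & ~a))), 0
Complete open branch: satisfiable in K.
T-tableau for the formula:
1. []~(~a | (a | (c & ~a))), 0
2. ~(~a | (a | (c & ~a))), 0   [[]-rule on 1 via 0R0]
3. a, 0   [~|-rule on 2]
4. ~(a | (c & ~a)), 0   [~|-rule on 2]
5. ~a, 0   [~|-rule on 4]
6. ~(c & ~a), 0   [~|-rule on 4]
Accessibility: 0R0
Branch closes: a and ~a both at 0.
Every branch closes (one shown): unsatisfiable in T, hence also in S4, S5 (every S4/S5-frame is a T-frame).

K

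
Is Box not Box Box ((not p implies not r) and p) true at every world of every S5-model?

Invalid (countermodel exists)

Tableau for the negation not Box not Box Box ((not p implies not r) and p):
1. not Box not Box Box ((not p implies not r) and p), w0
2. Box Box ((not p implies not r) and p), w1   [neg-Box-rule on 1: fresh world w1, w0Rw1]
3. Box ((not p implies not r) and p), w0   [Box-rule on 2 via w1Rw0]
4. Box ((not p implies not r) and p), w1   [Box-rule on 2 via w1Rw1]
5. (not p implies not r) and p, w0   [Box-rule on 3 via w0Rw0]
6. not p implies not r, w0   [and-rule on 5]
7. p, w0   [and-rule on 5]
8. (not p implies not r) and p, w1   [Box-rule on 3 via w0Rw1]
9. not p implies not r, w1   [and-rule on 8]
10. p, w1   [and-rule on 8]
11. not r, w0   [implies-rule on 6 (branches; this branch)]
12. not r, w1   [implies-rule on 9 (branches; this branch)]
Accessibility: w0Rw0, w0Rw1, w1Rw0, w1Rw1
The negation has an open branch (countermodel exists).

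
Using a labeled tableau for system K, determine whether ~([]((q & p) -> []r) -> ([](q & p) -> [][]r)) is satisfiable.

1. ~([]((q & p) -> []r) -> ([](q & p) -> [][]r)), 0
2. []((q & p) -> []r), 0
3. ~([](q & p) -> [][]r), 0
4. [](q & p), 0
5. ~[][]r, 0
6. ~[]r, 1
7. (q & p) -> []r, 1
8. q & p, 1
9. q, 1
10. p, 1
11. []r, 1
12. ~r, 2
13. r, 2
Accessibility: 0R1, 1R2
Branch closes: r and ~r both at 2.
Every branch closes; the branch above is one of them.

Unsatisfiable (every branch closes)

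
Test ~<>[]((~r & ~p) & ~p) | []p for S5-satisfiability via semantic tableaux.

1. ~<>[]((~r & ~p) & ~p) | []p, 0
2. []p, 0
3. p, 0
Accessibility: 0R0

Yes, satisfiable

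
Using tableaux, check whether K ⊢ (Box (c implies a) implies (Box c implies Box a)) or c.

Valid

Tableau for the negation not ((Box (c implies a) implies (Box c implies Box a)) or c):
1. not ((Box (c implies a) implies (Box c implies Box a)) or c), w0
2. not (Box (c implies a) implies (Box c implies Box a)), w0
3. not c, w0
4. Box (c implies a), w0
5. not (Box c implies Box a), w0
6. Box c, w0
7. not Box a, w0
8. not a, w1
9. c implies a, w1
10. c, w1
11. a, w1
Accessibility: w0Rw1
Branch closes: a and not a both at w1.
All branches of the negation close; one closing branch shown above.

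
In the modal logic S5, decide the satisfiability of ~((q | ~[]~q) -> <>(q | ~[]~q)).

1. ~((q | ~[]~q) -> <>(q | ~[]~q)), u
2. q | ~[]~q, u
3. ~<>(q | ~[]~q), u
4. ~(q | ~[]~q), u
5. ~q, u
6. []~q, u
7. ~[]~q, u
8. q, v
9. ~(q | ~[]~q), v
10. ~q, v
11. []~q, v
Accessibility: uRu, uRv, vRu, vRv
Branch closes: q and ~q both at v.
All branches of the tableau close; one closing branch shown above.

Unsatisfiable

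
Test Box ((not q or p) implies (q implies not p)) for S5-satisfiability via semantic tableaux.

Yes, satisfiable

1. Box ((not q or p) implies (q implies not p)), w0
2. (not q or p) implies (q implies not p), w0
3. q implies not p, w0
4. not p, w0
Accessibility: w0Rw0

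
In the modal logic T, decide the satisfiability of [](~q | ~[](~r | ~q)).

Yes, satisfiable

1. [](~q | ~[](~r | ~q)), w0
2. ~q | ~[](~r | ~q), w0
3. ~[](~r | ~q), w0
4. ~(~r | ~q), w1
5. r, w1
6. q, w1
7. ~q | ~[](~r | ~q), w1
8. ~[](~r | ~q), w1
9. ~(~r | ~q), w2
10. r, w2
11. q, w2
Accessibility: w0Rw0, w0Rw1, w1Rw1, w1Rw2, w2Rw2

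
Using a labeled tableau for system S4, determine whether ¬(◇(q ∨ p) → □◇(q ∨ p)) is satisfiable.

1. ¬(◇(q ∨ p) → □◇(q ∨ p)), 0
2. ◇(q ∨ p), 0
3. ¬□◇(q ∨ p), 0
4. q ∨ p, 1
5. p, 1
6. ¬◇(q ∨ p), 2
7. ¬(q ∨ p), 2
8. ¬q, 2
9. ¬p, 2
Accessibility: 0R0, 0R1, 0R2, 1R1, 2R2

Satisfiable (open branch found)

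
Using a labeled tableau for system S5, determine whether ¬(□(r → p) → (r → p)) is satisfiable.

Unsatisfiable

1. ¬(□(r → p) → (r → p)), 0
2. □(r → p), 0
3. ¬(r → p), 0
4. r, 0
5. ¬p, 0
6. r → p, 0
7. p, 0
Accessibility: 0R0
Branch closes: p and ¬p both at 0.
All branches of the tableau close; one closing branch shown above.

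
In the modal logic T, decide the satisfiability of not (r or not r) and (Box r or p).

Unsatisfiable (every branch closes)

1. not (r or not r) and (Box r or p), 0
2. not (r or not r), 0
3. Box r or p, 0
4. not r, 0
5. r, 0
Accessibility: 0R0
Branch closes: r and not r both at 0.
Every branch closes; the branch above is one of them.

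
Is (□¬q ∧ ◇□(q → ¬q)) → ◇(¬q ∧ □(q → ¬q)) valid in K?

Tableau for the negation ¬((□¬q ∧ ◇□(q → ¬q)) → ◇(¬q ∧ □(q → ¬q))):
1. ¬((□¬q ∧ ◇□(q → ¬q)) → ◇(¬q ∧ □(q → ¬q))), u
2. □¬q ∧ ◇□(q → ¬q), u   [¬→-rule on 1]
3. ¬◇(¬q ∧ □(q → ¬q)), u   [¬→-rule on 1]
4. □¬q, u   [∧-rule on 2]
5. ◇□(q → ¬q), u   [∧-rule on 2]
6. □(q → ¬q), v   [◇-rule on 5: fresh world v, uRv]
7. ¬(¬q ∧ □(q → ¬q)), v   [¬◇-rule on 3 via uRv]
8. ¬q, v   [□-rule on 4 via uRv]
9. ¬□(q → ¬q), v   [¬∧-rule on 7 (branches; this branch)]
10. ¬(q → ¬q), w   [¬□-rule on 9: fresh world w, vRw]
11. q, w   [¬→-rule on 10]
12. q → ¬q, w   [□-rule on 6 via vRw]
13. ¬q, w   [→-rule on 12 (branches; this branch)]
Accessibility: uRv, vRw
Branch closes: q and ¬q both at w.
Every branch of the negation's tableau closes; the branch above is one of them.

Valid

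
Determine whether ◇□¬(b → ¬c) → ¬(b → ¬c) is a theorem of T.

No, not valid

Tableau for the negation ¬(◇□¬(b → ¬c) → ¬(b → ¬c)):
1. ¬(◇□¬(b → ¬c) → ¬(b → ¬c)), w0
2. ◇□¬(b → ¬c), w0
3. b → ¬c, w0
4. ¬c, w0
5. □¬(b → ¬c), w1
6. ¬(b → ¬c), w1
7. b, w1
8. c, w1
Accessibility: w0Rw0, w0Rw1, w1Rw1
The negation has an open branch (countermodel exists).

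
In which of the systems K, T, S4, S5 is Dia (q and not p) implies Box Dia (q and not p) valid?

S5

S4-tableau for the negation not (Dia (q and not p) implies Box Dia (q and not p)):
1. not (Dia (q and not p) implies Box Dia (q and not p)), u
2. Dia (q and not p), u
3. not Box Dia (q and not p), u
4. q and not p, v
5. q, v
6. not p, v
7. not Dia (q and not p), w
8. not (q and not p), w
9. p, w
Accessibility: uRu, uRv, uRw, vRv, wRw
Complete open branch: countermodel on an S4-frame, so not valid in S4, nor in K, T (the same frame is also a K-frame and a T-frame).
S5-tableau for the negation not (Dia (q and not p) implies Box Dia (q and not p)):
1. not (Dia (q and not p) implies Box Dia (q and not p)), u
2. Dia (q and not p), u
3. not Box Dia (q and not p), u
4. q and not p, v
5. q, v
6. not p, v
7. not Dia (q and not p), w
8. not (q and not p), u
9. not (q and not p), v
10. not (q and not p), w
11. p, u
12. p, v
Accessibility: uRu, uRv, uRw, vRu, vRv, vRw, wRu, wRv, wRw
Branch closes: p and not p both at v.
Every branch closes (one shown): valid in S5.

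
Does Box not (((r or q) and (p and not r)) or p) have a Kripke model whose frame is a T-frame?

1. Box not (((r or q) and (p and not r)) or p), 0
2. not (((r or q) and (p and not r)) or p), 0
3. not ((r or q) and (p and not r)), 0
4. not p, 0
5. not (p and not r), 0
6. r, 0
Accessibility: 0R0

Satisfiable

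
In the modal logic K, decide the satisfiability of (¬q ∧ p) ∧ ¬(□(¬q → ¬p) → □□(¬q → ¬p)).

1. (¬q ∧ p) ∧ ¬(□(¬q → ¬p) → □□(¬q → ¬p)), w0
2. ¬q ∧ p, w0
3. ¬(□(¬q → ¬p) → □□(¬q → ¬p)), w0
4. ¬q, w0
5. p, w0
6. □(¬q → ¬p), w0
7. ¬□□(¬q → ¬p), w0
8. ¬□(¬q → ¬p), w1
9. ¬q → ¬p, w1
10. ¬p, w1
11. ¬(¬q → ¬p), w2
12. ¬q, w2
13. p, w2
Accessibility: w0Rw1, w1Rw2

Yes, satisfiable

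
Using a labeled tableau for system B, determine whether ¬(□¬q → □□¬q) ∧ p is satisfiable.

1. ¬(□¬q → □□¬q) ∧ p, w0
2. ¬(□¬q → □□¬q), w0
3. p, w0
4. □¬q, w0
5. ¬□□¬q, w0
6. ¬q, w0
7. ¬□¬q, w1
8. ¬q, w1
9. q, w2
Accessibility: w0Rw0, w0Rw1, w1Rw0, w1Rw1, w1Rw2, w2Rw1, w2Rw2

Satisfiable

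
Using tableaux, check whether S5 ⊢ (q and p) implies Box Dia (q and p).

Valid in S5

Tableau for the negation not ((q and p) implies Box Dia (q and p)):
1. not ((q and p) implies Box Dia (q and p)), w0
2. q and p, w0
3. not Box Dia (q and p), w0
4. q, w0
5. p, w0
6. not Dia (q and p), w1
7. not (q and p), w0
8. not (q and p), w1
9. not p, w0
Accessibility: w0Rw0, w0Rw1, w1Rw0, w1Rw1
Branch closes: p and not p both at w0.
All branches of the negation close; one closing branch shown above.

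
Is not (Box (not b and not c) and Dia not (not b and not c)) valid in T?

Yes, valid

Tableau for the negation Box (not b and not c) and Dia not (not b and not c):
1. Box (not b and not c) and Dia not (not b and not c), w0
2. Box (not b and not c), w0
3. Dia not (not b and not c), w0
4. not b and not c, w0
5. not b, w0
6. not c, w0
7. not (not b and not c), w1
8. not b and not c, w1
9. not b, w1
10. not c, w1
11. c, w1
Accessibility: w0Rw0, w0Rw1, w1Rw1
Branch closes: c and not c both at w1.
Every branch of the negation's tableau closes; the branch above is one of them.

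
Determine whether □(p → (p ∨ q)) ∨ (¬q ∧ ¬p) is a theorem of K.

Valid

Tableau for the negation ¬(□(p → (p ∨ q)) ∨ (¬q ∧ ¬p)):
1. ¬(□(p → (p ∨ q)) ∨ (¬q ∧ ¬p)), u
2. ¬□(p → (p ∨ q)), u   [¬∨-rule on 1]
3. ¬(¬q ∧ ¬p), u   [¬∨-rule on 1]
4. p, u   [¬∧-rule on 3 (branches; this branch)]
5. ¬(p → (p ∨ q)), v   [¬□-rule on 2: fresh world v, uRv]
6. p, v   [¬→-rule on 5]
7. ¬(p ∨ q), v   [¬→-rule on 5]
8. ¬p, v   [¬∨-rule on 7]
9. ¬q, v   [¬∨-rule on 7]
Accessibility: uRv
Branch closes: p and ¬p both at v.
All branches of the negation close; one closing branch shown above.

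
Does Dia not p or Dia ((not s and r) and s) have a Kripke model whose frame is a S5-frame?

1. Dia not p or Dia ((not s and r) and s), 0
2. Dia not p, 0
3. not p, 1
Accessibility: 0R0, 0R1, 1R0, 1R1

Yes, satisfiable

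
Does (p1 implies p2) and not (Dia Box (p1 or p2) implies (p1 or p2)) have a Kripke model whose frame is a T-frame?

1. (p1 implies p2) and not (Dia Box (p1 or p2) implies (p1 or p2)), u
2. p1 implies p2, u
3. not (Dia Box (p1 or p2) implies (p1 or p2)), u
4. Dia Box (p1 or p2), u
5. not (p1 or p2), u
6. not p1, u
7. not p2, u
8. Box (p1 or p2), v
9. p1 or p2, v
10. p2, v
Accessibility: uRu, uRv, vRv

Yes, satisfiable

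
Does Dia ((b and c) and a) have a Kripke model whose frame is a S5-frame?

1. Dia ((b and c) and a), 0
2. (b and c) and a, 1   [Dia-rule on 1: fresh world 1, 0R1]
3. b and c, 1   [and-rule on 2]
4. a, 1   [and-rule on 2]
5. b, 1   [and-rule on 3]
6. c, 1   [and-rule on 3]
Accessibility: 0R0, 0R1, 1R0, 1R1

Satisfiable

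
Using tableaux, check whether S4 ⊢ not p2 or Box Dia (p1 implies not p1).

Tableau for the negation not (not p2 or Box Dia (p1 implies not p1)):
1. not (not p2 or Box Dia (p1 implies not p1)), u
2. p2, u
3. not Box Dia (p1 implies not p1), u
4. not Dia (p1 implies not p1), v
5. not (p1 implies not p1), v
6. p1, v
Accessibility: uRu, uRv, vRv
The negation has an open branch (countermodel exists).

Not valid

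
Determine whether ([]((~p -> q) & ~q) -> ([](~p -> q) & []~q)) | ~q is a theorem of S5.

Valid

Tableau for the negation ~(([]((~p -> q) & ~q) -> ([](~p -> q) & []~q)) | ~q):
1. ~(([]((~p -> q) & ~q) -> ([](~p -> q) & []~q)) | ~q), u
2. ~([]((~p -> q) & ~q) -> ([](~p -> q) & []~q)), u
3. q, u
4. []((~p -> q) & ~q), u
5. ~([](~p -> q) & []~q), u
6. (~p -> q) & ~q, u
7. ~p -> q, u
8. ~q, u
Accessibility: uRu
Branch closes: q and ~q both at u.
All branches of the negation close; one closing branch shown above.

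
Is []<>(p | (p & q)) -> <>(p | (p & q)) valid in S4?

Yes, valid

Tableau for the negation ~([]<>(p | (p & q)) -> <>(p | (p & q))):
1. ~([]<>(p | (p & q)) -> <>(p | (p & q))), u
2. []<>(p | (p & q)), u
3. ~<>(p | (p & q)), u
4. <>(p | (p & q)), u
5. ~(p | (p & q)), u
6. ~p, u
7. ~(p & q), u
8. ~q, u
9. p | (p & q), v
10. <>(p | (p & q)), v
11. ~(p | (p & q)), v
12. ~p, v
13. ~(p & q), v
14. p & q, v
15. p, v
16. q, v
Accessibility: uRu, uRv, vRv
Branch closes: p and ~p both at v.
All branches of the negation close; one closing branch shown above.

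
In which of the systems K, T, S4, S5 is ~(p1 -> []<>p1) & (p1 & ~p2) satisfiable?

S5-tableau for the formula:
1. ~(p1 -> []<>p1) & (p1 & ~p2), 0
2. ~(p1 -> []<>p1), 0
3. p1 & ~p2, 0
4. p1, 0
5. ~[]<>p1, 0
6. ~p2, 0
7. ~<>p1, 1
8. ~p1, 0
Accessibility: 0R0, 0R1, 1R0, 1R1
Branch closes: p1 and ~p1 both at 0.
Every branch closes (one shown): unsatisfiable in S5.
S4-tableau for the formula:
1. ~(p1 -> []<>p1) & (p1 & ~p2), 0
2. ~(p1 -> []<>p1), 0
3. p1 & ~p2, 0
4. p1, 0
5. ~[]<>p1, 0
6. ~p2, 0
7. ~<>p1, 1
8. ~p1, 1
Accessibility: 0R0, 0R1, 1R1
Complete open branch: satisfiable in S4, hence also in K, T (this S4-model is also a K-model and a T-model).

K, T, S4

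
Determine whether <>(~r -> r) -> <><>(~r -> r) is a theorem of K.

Tableau for the negation ~(<>(~r -> r) -> <><>(~r -> r)):
1. ~(<>(~r -> r) -> <><>(~r -> r)), 0
2. <>(~r -> r), 0   [~->-rule on 1]
3. ~<><>(~r -> r), 0   [~->-rule on 1]
4. ~r -> r, 1   [<>-rule on 2: fresh world 1, 0R1]
5. ~<>(~r -> r), 1   [~<>-rule on 3 via 0R1]
6. r, 1   [->-rule on 4 (branches; this branch)]
Accessibility: 0R1
The negation has an open branch (countermodel exists).

Not valid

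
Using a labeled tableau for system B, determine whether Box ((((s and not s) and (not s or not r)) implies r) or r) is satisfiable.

1. Box ((((s and not s) and (not s or not r)) implies r) or r), 0
2. (((s and not s) and (not s or not r)) implies r) or r, 0
3. r, 0
Accessibility: 0R0

Satisfiable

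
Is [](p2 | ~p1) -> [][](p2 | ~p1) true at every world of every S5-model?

Tableau for the negation ~([](p2 | ~p1) -> [][](p2 | ~p1)):
1. ~([](p2 | ~p1) -> [][](p2 | ~p1)), u
2. [](p2 | ~p1), u   [~->-rule on 1]
3. ~[][](p2 | ~p1), u   [~->-rule on 1]
4. p2 | ~p1, u   [[]-rule on 2 via uRu]
5. ~p1, u   [|-rule on 4 (branches; this branch)]
6. ~[](p2 | ~p1), v   [~[]-rule on 3: fresh world v, uRv]
7. p2 | ~p1, v   [[]-rule on 2 via uRv]
8. ~p1, v   [|-rule on 7 (branches; this branch)]
9. ~(p2 | ~p1), w   [~[]-rule on 6: fresh world w, vRw]
10. ~p2, w   [~|-rule on 9]
11. p1, w   [~|-rule on 9]
12. p2 | ~p1, w   [[]-rule on 2 via uRw]
13. ~p1, w   [|-rule on 12 (branches; this branch)]
Accessibility: uRu, uRv, uRw, vRu, vRv, vRw, wRu, wRv, wRw
Branch closes: p1 and ~p1 both at w.
Every branch of the negation's tableau closes; the branch above is one of them.

Valid in S5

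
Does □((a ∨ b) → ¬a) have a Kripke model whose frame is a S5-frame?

1. □((a ∨ b) → ¬a), u
2. (a ∨ b) → ¬a, u   [□-rule on 1 via uRu]
3. ¬a, u   [→-rule on 2 (branches; this branch)]
Accessibility: uRu

Satisfiable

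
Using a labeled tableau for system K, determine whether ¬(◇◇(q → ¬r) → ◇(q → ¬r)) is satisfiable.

Satisfiable (open branch found)

1. ¬(◇◇(q → ¬r) → ◇(q → ¬r)), u
2. ◇◇(q → ¬r), u
3. ¬◇(q → ¬r), u
4. ◇(q → ¬r), v
5. ¬(q → ¬r), v
6. q, v
7. r, v
8. q → ¬r, w
9. ¬r, w
Accessibility: uRv, vRw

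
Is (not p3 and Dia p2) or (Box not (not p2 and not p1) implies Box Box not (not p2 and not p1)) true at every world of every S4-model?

Yes, valid

Tableau for the negation not ((not p3 and Dia p2) or (Box not (not p2 and not p1) implies Box Box not (not p2 and not p1))):
1. not ((not p3 and Dia p2) or (Box not (not p2 and not p1) implies Box Box not (not p2 and not p1))), u
2. not (not p3 and Dia p2), u
3. not (Box not (not p2 and not p1) implies Box Box not (not p2 and not p1)), u
4. Box not (not p2 and not p1), u
5. not Box Box not (not p2 and not p1), u
6. not (not p2 and not p1), u
7. not Dia p2, u
8. not p2, u
9. p1, u
10. not Box not (not p2 and not p1), v
11. not (not p2 and not p1), v
12. not p2, v
13. p1, v
14. not p2 and not p1, w
15. not p2, w
16. not p1, w
17. not (not p2 and not p1), w
18. p1, w
Accessibility: uRu, uRv, uRw, vRv, vRw, wRw
Branch closes: p1 and not p1 both at w.
All branches of the negation close; one closing branch shown above.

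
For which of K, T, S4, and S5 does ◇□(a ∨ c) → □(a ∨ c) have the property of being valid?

S5-tableau for the negation ¬(◇□(a ∨ c) → □(a ∨ c)):
1. ¬(◇□(a ∨ c) → □(a ∨ c)), u
2. ◇□(a ∨ c), u
3. ¬□(a ∨ c), u
4. □(a ∨ c), v
5. a ∨ c, u
6. a ∨ c, v
7. c, u
8. c, v
9. ¬(a ∨ c), w
10. ¬a, w
11. ¬c, w
12. a ∨ c, w
13. c, w
Accessibility: uRu, uRv, uRw, vRu, vRv, vRw, wRu, wRv, wRw
Branch closes: c and ¬c both at w.
Every branch closes (one shown): valid in S5.
S4-tableau for the negation ¬(◇□(a ∨ c) → □(a ∨ c)):
1. ¬(◇□(a ∨ c) → □(a ∨ c)), u
2. ◇□(a ∨ c), u
3. ¬□(a ∨ c), u
4. □(a ∨ c), v
5. a ∨ c, v
6. c, v
7. ¬(a ∨ c), w
8. ¬a, w
9. ¬c, w
Accessibility: uRu, uRv, uRw, vRv, wRw
Complete open branch: countermodel on an S4-frame, so not valid in S4, nor in K, T (the same frame is also a K-frame and a T-frame).

S5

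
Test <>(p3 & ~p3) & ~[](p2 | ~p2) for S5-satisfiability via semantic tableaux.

1. <>(p3 & ~p3) & ~[](p2 | ~p2), u
2. <>(p3 & ~p3), u
3. ~[](p2 | ~p2), u
4. p3 & ~p3, v
5. p3, v
6. ~p3, v
Accessibility: uRu, uRv, vRu, vRv
Branch closes: p3 and ~p3 both at v.
Every branch closes; the branch above is one of them.

Unsatisfiable (every branch closes)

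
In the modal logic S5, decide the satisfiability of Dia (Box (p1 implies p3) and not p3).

1. Dia (Box (p1 implies p3) and not p3), u
2. Box (p1 implies p3) and not p3, v   [Dia-rule on 1: fresh world v, uRv]
3. Box (p1 implies p3), v   [and-rule on 2]
4. not p3, v   [and-rule on 2]
5. p1 implies p3, u   [Box-rule on 3 via vRu]
6. p1 implies p3, v   [Box-rule on 3 via vRv]
7. p3, u   [implies-rule on 5 (branches; this branch)]
8. not p1, v   [implies-rule on 6 (branches; this branch)]
Accessibility: uRu, uRv, vRu, vRv

Satisfiable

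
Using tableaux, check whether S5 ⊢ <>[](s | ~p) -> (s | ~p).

Tableau for the negation ~(<>[](s | ~p) -> (s | ~p)):
1. ~(<>[](s | ~p) -> (s | ~p)), u
2. <>[](s | ~p), u
3. ~(s | ~p), u
4. ~s, u
5. p, u
6. [](s | ~p), v
7. s | ~p, u
8. s | ~p, v
9. ~p, u
Accessibility: uRu, uRv, vRu, vRv
Branch closes: p and ~p both at u.
All branches of the negation close; one closing branch shown above.

Valid in S5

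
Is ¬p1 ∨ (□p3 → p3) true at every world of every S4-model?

Tableau for the negation ¬(¬p1 ∨ (□p3 → p3)):
1. ¬(¬p1 ∨ (□p3 → p3)), u
2. p1, u
3. ¬(□p3 → p3), u
4. □p3, u
5. ¬p3, u
6. p3, u
Accessibility: uRu
Branch closes: p3 and ¬p3 both at u.
All branches of the negation close; one closing branch shown above.

Valid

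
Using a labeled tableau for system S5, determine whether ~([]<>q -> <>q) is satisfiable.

1. ~([]<>q -> <>q), 0
2. []<>q, 0
3. ~<>q, 0
4. <>q, 0
5. ~q, 0
6. q, 1
7. <>q, 1
8. ~q, 1
Accessibility: 0R0, 0R1, 1R0, 1R1
Branch closes: q and ~q both at 1.
Every branch closes; the branch above is one of them.

No, unsatisfiable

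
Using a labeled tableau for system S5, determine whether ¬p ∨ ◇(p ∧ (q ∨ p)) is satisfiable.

Yes, satisfiable

1. ¬p ∨ ◇(p ∧ (q ∨ p)), 0
2. ◇(p ∧ (q ∨ p)), 0
3. p ∧ (q ∨ p), 1
4. p, 1
5. q ∨ p, 1
Accessibility: 0R0, 0R1, 1R0, 1R1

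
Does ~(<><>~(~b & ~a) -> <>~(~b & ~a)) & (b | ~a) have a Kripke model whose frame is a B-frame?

1. ~(<><>~(~b & ~a) -> <>~(~b & ~a)) & (b | ~a), 0
2. ~(<><>~(~b & ~a) -> <>~(~b & ~a)), 0   [&-rule on 1]
3. b | ~a, 0   [&-rule on 1]
4. <><>~(~b & ~a), 0   [~->-rule on 2]
5. ~<>~(~b & ~a), 0   [~->-rule on 2]
6. ~b & ~a, 0   [~<>-rule on 5 via 0R0]
7. ~b, 0   [&-rule on 6]
8. ~a, 0   [&-rule on 6]
9. <>~(~b & ~a), 1   [<>-rule on 4: fresh world 1, 0R1]
10. ~b & ~a, 1   [~<>-rule on 5 via 0R1]
11. ~b, 1   [&-rule on 10]
12. ~a, 1   [&-rule on 10]
13. ~(~b & ~a), 2   [<>-rule on 9: fresh world 2, 1R2]
14. a, 2   [~&-rule on 13 (branches; this branch)]
Accessibility: 0R0, 0R1, 1R0, 1R1, 1R2, 2R1, 2R2

Satisfiable (open branch found)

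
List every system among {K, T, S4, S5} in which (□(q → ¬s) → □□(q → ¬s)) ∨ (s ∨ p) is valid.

T-tableau for the negation ¬((□(q → ¬s) → □□(q → ¬s)) ∨ (s ∨ p)):
1. ¬((□(q → ¬s) → □□(q → ¬s)) ∨ (s ∨ p)), 0
2. ¬(□(q → ¬s) → □□(q → ¬s)), 0   [¬∨-rule on 1]
3. ¬(s ∨ p), 0   [¬∨-rule on 1]
4. □(q → ¬s), 0   [¬→-rule on 2]
5. ¬□□(q → ¬s), 0   [¬→-rule on 2]
6. ¬s, 0   [¬∨-rule on 3]
7. ¬p, 0   [¬∨-rule on 3]
8. q → ¬s, 0   [□-rule on 4 via 0R0]
9. ¬□(q → ¬s), 1   [¬□-rule on 5: fresh world 1, 0R1]
10. q → ¬s, 1   [□-rule on 4 via 0R1]
11. ¬s, 1   [→-rule on 10 (branches; this branch)]
12. ¬(q → ¬s), 2   [¬□-rule on 9: fresh world 2, 1R2]
13. q, 2   [¬→-rule on 12]
14. s, 2   [¬→-rule on 12]
Accessibility: 0R0, 0R1, 1R1, 1R2, 2R2
Complete open branch: countermodel on a T-frame, so not valid in T, nor in K (the same frame is also a K-frame).
S4-tableau for the negation ¬((□(q → ¬s) → □□(q → ¬s)) ∨ (s ∨ p)):
1. ¬((□(q → ¬s) → □□(q → ¬s)) ∨ (s ∨ p)), 0
2. ¬(□(q → ¬s) → □□(q → ¬s)), 0   [¬∨-rule on 1]
3. ¬(s ∨ p), 0   [¬∨-rule on 1]
4. □(q → ¬s), 0   [¬→-rule on 2]
5. ¬□□(q → ¬s), 0   [¬→-rule on 2]
6. ¬s, 0   [¬∨-rule on 3]
7. ¬p, 0   [¬∨-rule on 3]
8. q → ¬s, 0   [□-rule on 4 via 0R0]
9. ¬□(q → ¬s), 1   [¬□-rule on 5: fresh world 1, 0R1]
10. q → ¬s, 1   [□-rule on 4 via 0R1]
11. ¬s, 1   [→-rule on 10 (branches; this branch)]
12. ¬(q → ¬s), 2   [¬□-rule on 9: fresh world 2, 1R2]
13. q, 2   [¬→-rule on 12]
14. s, 2   [¬→-rule on 12]
15. q → ¬s, 2   [□-rule on 4 via 0R2]
16. ¬s, 2   [→-rule on 15 (branches; this branch)]
Accessibility: 0R0, 0R1, 0R2, 1R1, 1R2, 2R2
Branch closes: s and ¬s both at 2.
Every branch closes (one shown): valid in S4, hence also in S5 (every theorem of S4 is a theorem of S5).

S4, S5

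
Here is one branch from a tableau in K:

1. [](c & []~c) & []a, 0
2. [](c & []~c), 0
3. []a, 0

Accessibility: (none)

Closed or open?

There is no literal clash: for every atom and world, at most one sign appears.

Open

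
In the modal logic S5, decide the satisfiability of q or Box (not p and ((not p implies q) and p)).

Satisfiable (open branch found)

1. q or Box (not p and ((not p implies q) and p)), w0
2. q, w0   [or-rule on 1 (branches; this branch)]
Accessibility: w0Rw0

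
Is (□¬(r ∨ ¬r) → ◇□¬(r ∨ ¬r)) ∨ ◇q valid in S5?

Tableau for the negation ¬((□¬(r ∨ ¬r) → ◇□¬(r ∨ ¬r)) ∨ ◇q):
1. ¬((□¬(r ∨ ¬r) → ◇□¬(r ∨ ¬r)) ∨ ◇q), 0
2. ¬(□¬(r ∨ ¬r) → ◇□¬(r ∨ ¬r)), 0
3. ¬◇q, 0
4. □¬(r ∨ ¬r), 0
5. ¬◇□¬(r ∨ ¬r), 0
6. ¬q, 0
7. ¬(r ∨ ¬r), 0
8. ¬r, 0
9. r, 0
Accessibility: 0R0
Branch closes: r and ¬r both at 0.
All branches of the negation close; one closing branch shown above.

Yes, valid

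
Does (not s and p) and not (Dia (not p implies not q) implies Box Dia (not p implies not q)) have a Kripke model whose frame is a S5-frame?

1. (not s and p) and not (Dia (not p implies not q) implies Box Dia (not p implies not q)), u
2. not s and p, u
3. not (Dia (not p implies not q) implies Box Dia (not p implies not q)), u
4. not s, u
5. p, u
6. Dia (not p implies not q), u
7. not Box Dia (not p implies not q), u
8. not p implies not q, v
9. not q, v
10. not Dia (not p implies not q), w
11. not (not p implies not q), u
12. not p, u
13. q, u
Accessibility: uRu, uRv, uRw, vRu, vRv, vRw, wRu, wRv, wRw
Branch closes: p and not p both at u.
Every branch closes; the branch above is one of them.

No, unsatisfiable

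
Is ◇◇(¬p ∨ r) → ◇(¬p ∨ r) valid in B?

Tableau for the negation ¬(◇◇(¬p ∨ r) → ◇(¬p ∨ r)):
1. ¬(◇◇(¬p ∨ r) → ◇(¬p ∨ r)), w0
2. ◇◇(¬p ∨ r), w0
3. ¬◇(¬p ∨ r), w0
4. ¬(¬p ∨ r), w0
5. p, w0
6. ¬r, w0
7. ◇(¬p ∨ r), w1
8. ¬(¬p ∨ r), w1
9. p, w1
10. ¬r, w1
11. ¬p ∨ r, w2
12. r, w2
Accessibility: w0Rw0, w0Rw1, w1Rw0, w1Rw1, w1Rw2, w2Rw1, w2Rw2
The negation has an open branch (countermodel exists).

Not valid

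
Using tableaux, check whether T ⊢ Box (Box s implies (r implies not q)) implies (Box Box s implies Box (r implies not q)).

Valid in T

Tableau for the negation not (Box (Box s implies (r implies not q)) implies (Box Box s implies Box (r implies not q))):
1. not (Box (Box s implies (r implies not q)) implies (Box Box s implies Box (r implies not q))), 0
2. Box (Box s implies (r implies not q)), 0   [neg-implies-rule on 1]
3. not (Box Box s implies Box (r implies not q)), 0   [neg-implies-rule on 1]
4. Box Box s, 0   [neg-implies-rule on 3]
5. not Box (r implies not q), 0   [neg-implies-rule on 3]
6. Box s implies (r implies not q), 0   [Box-rule on 2 via 0R0]
7. Box s, 0   [Box-rule on 4 via 0R0]
8. s, 0   [Box-rule on 7 via 0R0]
9. not Box s, 0   [implies-rule on 6 (branches; this branch)]
10. not (r implies not q), 1   [neg-Box-rule on 5: fresh world 1, 0R1]
11. r, 1   [neg-implies-rule on 10]
12. q, 1   [neg-implies-rule on 10]
13. Box s implies (r implies not q), 1   [Box-rule on 2 via 0R1]
14. Box s, 1   [Box-rule on 4 via 0R1]
15. s, 1   [Box-rule on 7 via 0R1]
16. not Box s, 1   [implies-rule on 13 (branches; this branch)]
17. not s, 2   [neg-Box-rule on 9: fresh world 2, 0R2]
18. Box s implies (r implies not q), 2   [Box-rule on 2 via 0R2]
19. Box s, 2   [Box-rule on 4 via 0R2]
20. s, 2   [Box-rule on 7 via 0R2]
Accessibility: 0R0, 0R1, 0R2, 1R1, 2R2
Branch closes: s and not s both at 2.
All branches of the negation close; one closing branch shown above.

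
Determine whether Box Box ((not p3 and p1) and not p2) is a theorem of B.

Tableau for the negation not Box Box ((not p3 and p1) and not p2):
1. not Box Box ((not p3 and p1) and not p2), u
2. not Box ((not p3 and p1) and not p2), v   [neg-Box-rule on 1: fresh world v, uRv]
3. not ((not p3 and p1) and not p2), w   [neg-Box-rule on 2: fresh world w, vRw]
4. p2, w   [neg-and-rule on 3 (branches; this branch)]
Accessibility: uRu, uRv, vRu, vRv, vRw, wRv, wRw
The negation has an open branch (countermodel exists).

Not valid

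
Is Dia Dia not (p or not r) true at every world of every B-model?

Not valid

Tableau for the negation not Dia Dia not (p or not r):
1. not Dia Dia not (p or not r), w0
2. not Dia not (p or not r), w0   [neg-Dia-rule on 1 via w0Rw0]
3. p or not r, w0   [neg-Dia-rule on 2 via w0Rw0]
4. not r, w0   [or-rule on 3 (branches; this branch)]
Accessibility: w0Rw0
The negation has an open branch (countermodel exists).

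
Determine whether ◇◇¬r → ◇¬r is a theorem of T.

Tableau for the negation ¬(◇◇¬r → ◇¬r):
1. ¬(◇◇¬r → ◇¬r), 0
2. ◇◇¬r, 0
3. ¬◇¬r, 0
4. r, 0
5. ◇¬r, 1
6. r, 1
7. ¬r, 2
Accessibility: 0R0, 0R1, 1R1, 1R2, 2R2
The negation has an open branch (countermodel exists).

Not valid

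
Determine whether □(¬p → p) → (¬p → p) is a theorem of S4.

Yes, valid

Tableau for the negation ¬(□(¬p → p) → (¬p → p)):
1. ¬(□(¬p → p) → (¬p → p)), 0
2. □(¬p → p), 0   [¬→-rule on 1]
3. ¬(¬p → p), 0   [¬→-rule on 1]
4. ¬p, 0   [¬→-rule on 3]
5. ¬p → p, 0   [□-rule on 2 via 0R0]
6. p, 0   [→-rule on 5 (branches; this branch)]
Accessibility: 0R0
Branch closes: p and ¬p both at 0.
All branches of the negation close; one closing branch shown above.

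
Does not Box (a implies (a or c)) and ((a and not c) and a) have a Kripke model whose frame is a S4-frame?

Unsatisfiable (every branch closes)

1. not Box (a implies (a or c)) and ((a and not c) and a), 0
2. not Box (a implies (a or c)), 0
3. (a and not c) and a, 0
4. a and not c, 0
5. a, 0
6. not c, 0
7. not (a implies (a or c)), 1
8. a, 1
9. not (a or c), 1
10. not a, 1
11. not c, 1
Accessibility: 0R0, 0R1, 1R1
Branch closes: a and not a both at 1.
Every branch closes; the branch above is one of them.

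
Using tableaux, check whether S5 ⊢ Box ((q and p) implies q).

Valid

Tableau for the negation not Box ((q and p) implies q):
1. not Box ((q and p) implies q), 0
2. not ((q and p) implies q), 1
3. q and p, 1
4. not q, 1
5. q, 1
6. p, 1
Accessibility: 0R0, 0R1, 1R0, 1R1
Branch closes: q and not q both at 1.
All branches of the negation close; one closing branch shown above.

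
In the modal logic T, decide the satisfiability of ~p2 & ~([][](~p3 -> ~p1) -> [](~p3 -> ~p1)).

No, unsatisfiable

1. ~p2 & ~([][](~p3 -> ~p1) -> [](~p3 -> ~p1)), 0
2. ~p2, 0
3. ~([][](~p3 -> ~p1) -> [](~p3 -> ~p1)), 0
4. [][](~p3 -> ~p1), 0
5. ~[](~p3 -> ~p1), 0
6. [](~p3 -> ~p1), 0
7. ~p3 -> ~p1, 0
8. ~p1, 0
9. ~(~p3 -> ~p1), 1
10. ~p3, 1
11. p1, 1
12. [](~p3 -> ~p1), 1
13. ~p3 -> ~p1, 1
14. ~p1, 1
Accessibility: 0R0, 0R1, 1R1
Branch closes: p1 and ~p1 both at 1.
(One branch shown.) All branches close.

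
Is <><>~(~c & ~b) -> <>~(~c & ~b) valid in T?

No, not valid

Tableau for the negation ~(<><>~(~c & ~b) -> <>~(~c & ~b)):
1. ~(<><>~(~c & ~b) -> <>~(~c & ~b)), u
2. <><>~(~c & ~b), u   [~->-rule on 1]
3. ~<>~(~c & ~b), u   [~->-rule on 1]
4. ~c & ~b, u   [~<>-rule on 3 via uRu]
5. ~c, u   [&-rule on 4]
6. ~b, u   [&-rule on 4]
7. <>~(~c & ~b), v   [<>-rule on 2: fresh world v, uRv]
8. ~c & ~b, v   [~<>-rule on 3 via uRv]
9. ~c, v   [&-rule on 8]
10. ~b, v   [&-rule on 8]
11. ~(~c & ~b), w   [<>-rule on 7: fresh world w, vRw]
12. b, w   [~&-rule on 11 (branches; this branch)]
Accessibility: uRu, uRv, vRv, vRw, wRw
The negation has an open branch (countermodel exists).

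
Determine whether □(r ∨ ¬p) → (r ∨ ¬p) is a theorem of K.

No, not valid

Tableau for the negation ¬(□(r ∨ ¬p) → (r ∨ ¬p)):
1. ¬(□(r ∨ ¬p) → (r ∨ ¬p)), u
2. □(r ∨ ¬p), u
3. ¬(r ∨ ¬p), u
4. ¬r, u
5. p, u
The negation has an open branch (countermodel exists).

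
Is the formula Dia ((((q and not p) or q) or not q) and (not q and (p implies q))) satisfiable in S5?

Satisfiable

1. Dia ((((q and not p) or q) or not q) and (not q and (p implies q))), 0
2. (((q and not p) or q) or not q) and (not q and (p implies q)), 1
3. ((q and not p) or q) or not q, 1
4. not q and (p implies q), 1
5. not q, 1
6. p implies q, 1
7. not p, 1
Accessibility: 0R0, 0R1, 1R0, 1R1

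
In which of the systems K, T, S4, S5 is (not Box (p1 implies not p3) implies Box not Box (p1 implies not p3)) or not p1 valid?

S5

S4-tableau for the negation not ((not Box (p1 implies not p3) implies Box not Box (p1 implies not p3)) or not p1):
1. not ((not Box (p1 implies not p3) implies Box not Box (p1 implies not p3)) or not p1), u
2. not (not Box (p1 implies not p3) implies Box not Box (p1 implies not p3)), u   [neg-or-rule on 1]
3. p1, u   [neg-or-rule on 1]
4. not Box (p1 implies not p3), u   [neg-implies-rule on 2]
5. not Box not Box (p1 implies not p3), u   [neg-implies-rule on 2]
6. not (p1 implies not p3), v   [neg-Box-rule on 4: fresh world v, uRv]
7. p1, v   [neg-implies-rule on 6]
8. p3, v   [neg-implies-rule on 6]
9. Box (p1 implies not p3), w   [neg-Box-rule on 5: fresh world w, uRw]
10. p1 implies not p3, w   [Box-rule on 9 via wRw]
11. not p3, w   [implies-rule on 10 (branches; this branch)]
Accessibility: uRu, uRv, uRw, vRv, wRw
Complete open branch: countermodel on an S4-frame, so not valid in S4, nor in K, T (the same frame is also a K-frame and a T-frame).
S5-tableau for the negation not ((not Box (p1 implies not p3) implies Box not Box (p1 implies not p3)) or not p1):
1. not ((not Box (p1 implies not p3) implies Box not Box (p1 implies not p3)) or not p1), u
2. not (not Box (p1 implies not p3) implies Box not Box (p1 implies not p3)), u   [neg-or-rule on 1]
3. p1, u   [neg-or-rule on 1]
4. not Box (p1 implies not p3), u   [neg-implies-rule on 2]
5. not Box not Box (p1 implies not p3), u   [neg-implies-rule on 2]
6. not (p1 implies not p3), v   [neg-Box-rule on 4: fresh world v, uRv]
7. p1, v   [neg-implies-rule on 6]
8. p3, v   [neg-implies-rule on 6]
9. Box (p1 implies not p3), w   [neg-Box-rule on 5: fresh world w, uRw]
10. p1 implies not p3, u   [Box-rule on 9 via wRu]
11. p1 implies not p3, v   [Box-rule on 9 via wRv]
12. p1 implies not p3, w   [Box-rule on 9 via wRw]
13. not p3, u   [implies-rule on 10 (branches; this branch)]
14. not p3, v   [implies-rule on 11 (branches; this branch)]
Accessibility: uRu, uRv, uRw, vRu, vRv, vRw, wRu, wRv, wRw
Branch closes: p3 and not p3 both at v.
Every branch closes (one shown): valid in S5.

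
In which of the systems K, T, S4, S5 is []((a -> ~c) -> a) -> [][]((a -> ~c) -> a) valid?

S4, S5

S4-tableau for the negation ~([]((a -> ~c) -> a) -> [][]((a -> ~c) -> a)):
1. ~([]((a -> ~c) -> a) -> [][]((a -> ~c) -> a)), u
2. []((a -> ~c) -> a), u
3. ~[][]((a -> ~c) -> a), u
4. (a -> ~c) -> a, u
5. ~(a -> ~c), u
6. a, u
7. c, u
8. ~[]((a -> ~c) -> a), v
9. (a -> ~c) -> a, v
10. ~(a -> ~c), v
11. a, v
12. c, v
13. ~((a -> ~c) -> a), w
14. a -> ~c, w
15. ~a, w
16. (a -> ~c) -> a, w
17. ~c, w
18. ~(a -> ~c), w
19. a, w
20. c, w
Accessibility: uRu, uRv, uRw, vRv, vRw, wRw
Branch closes: a and ~a both at w.
Every branch closes (one shown): valid in S4, hence also in S5 (every theorem of S4 is a theorem of S5).
T-tableau for the negation ~([]((a -> ~c) -> a) -> [][]((a -> ~c) -> a)):
1. ~([]((a -> ~c) -> a) -> [][]((a -> ~c) -> a)), u
2. []((a -> ~c) -> a), u
3. ~[][]((a -> ~c) -> a), u
4. (a -> ~c) -> a, u
5. a, u
6. ~[]((a -> ~c) -> a), v
7. (a -> ~c) -> a, v
8. a, v
9. ~((a -> ~c) -> a), w
10. a -> ~c, w
11. ~a, w
12. ~c, w
Accessibility: uRu, uRv, vRv, vRw, wRw
Complete open branch: countermodel on a T-frame, so not valid in T, nor in K (the same frame is also a K-frame).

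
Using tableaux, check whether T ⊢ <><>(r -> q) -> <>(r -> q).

Tableau for the negation ~(<><>(r -> q) -> <>(r -> q)):
1. ~(<><>(r -> q) -> <>(r -> q)), u
2. <><>(r -> q), u   [~->-rule on 1]
3. ~<>(r -> q), u   [~->-rule on 1]
4. ~(r -> q), u   [~<>-rule on 3 via uRu]
5. r, u   [~->-rule on 4]
6. ~q, u   [~->-rule on 4]
7. <>(r -> q), v   [<>-rule on 2: fresh world v, uRv]
8. ~(r -> q), v   [~<>-rule on 3 via uRv]
9. r, v   [~->-rule on 8]
10. ~q, v   [~->-rule on 8]
11. r -> q, w   [<>-rule on 7: fresh world w, vRw]
12. q, w   [->-rule on 11 (branches; this branch)]
Accessibility: uRu, uRv, vRv, vRw, wRw
The negation has an open branch (countermodel exists).

No, not valid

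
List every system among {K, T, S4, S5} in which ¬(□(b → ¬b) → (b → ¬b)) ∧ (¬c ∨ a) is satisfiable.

K-tableau for the formula:
1. ¬(□(b → ¬b) → (b → ¬b)) ∧ (¬c ∨ a), 0
2. ¬(□(b → ¬b) → (b → ¬b)), 0
3. ¬c ∨ a, 0
4. □(b → ¬b), 0
5. ¬(b → ¬b), 0
6. b, 0
7. a, 0
Complete open branch: satisfiable in K.
T-tableau for the formula:
1. ¬(□(b → ¬b) → (b → ¬b)) ∧ (¬c ∨ a), 0
2. ¬(□(b → ¬b) → (b → ¬b)), 0
3. ¬c ∨ a, 0
4. □(b → ¬b), 0
5. ¬(b → ¬b), 0
6. b, 0
7. b → ¬b, 0
8. a, 0
9. ¬b, 0
Accessibility: 0R0
Branch closes: b and ¬b both at 0.
Every branch closes (one shown): unsatisfiable in T, hence also in S4, S5 (every S4/S5-frame is a T-frame).

K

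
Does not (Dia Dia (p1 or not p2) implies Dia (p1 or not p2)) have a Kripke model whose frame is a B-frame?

Satisfiable (open branch found)

1. not (Dia Dia (p1 or not p2) implies Dia (p1 or not p2)), w0
2. Dia Dia (p1 or not p2), w0
3. not Dia (p1 or not p2), w0
4. not (p1 or not p2), w0
5. not p1, w0
6. p2, w0
7. Dia (p1 or not p2), w1
8. not (p1 or not p2), w1
9. not p1, w1
10. p2, w1
11. p1 or not p2, w2
12. not p2, w2
Accessibility: w0Rw0, w0Rw1, w1Rw0, w1Rw1, w1Rw2, w2Rw1, w2Rw2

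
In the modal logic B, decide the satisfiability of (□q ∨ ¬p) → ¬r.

1. (□q ∨ ¬p) → ¬r, w0
2. ¬r, w0
Accessibility: w0Rw0

Satisfiable (open branch found)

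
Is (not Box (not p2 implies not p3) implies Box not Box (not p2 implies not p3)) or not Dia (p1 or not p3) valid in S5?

Valid in S5

Tableau for the negation not ((not Box (not p2 implies not p3) implies Box not Box (not p2 implies not p3)) or not Dia (p1 or not p3)):
1. not ((not Box (not p2 implies not p3) implies Box not Box (not p2 implies not p3)) or not Dia (p1 or not p3)), 0
2. not (not Box (not p2 implies not p3) implies Box not Box (not p2 implies not p3)), 0
3. Dia (p1 or not p3), 0
4. not Box (not p2 implies not p3), 0
5. not Box not Box (not p2 implies not p3), 0
6. p1 or not p3, 1
7. not p3, 1
8. not (not p2 implies not p3), 2
9. not p2, 2
10. p3, 2
11. Box (not p2 implies not p3), 3
12. not p2 implies not p3, 0
13. not p2 implies not p3, 1
14. not p2 implies not p3, 2
15. not p2 implies not p3, 3
16. not p3, 0
17. not p3, 2
Accessibility: 0R0, 0R1, 0R2, 0R3, 1R0, 1R1, 1R2, 1R3, 2R0, 2R1, 2R2, 2R3, 3R0, 3R1, 3R2, 3R3
Branch closes: p3 and not p3 both at 2.
Every branch of the negation's tableau closes; the branch above is one of them.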